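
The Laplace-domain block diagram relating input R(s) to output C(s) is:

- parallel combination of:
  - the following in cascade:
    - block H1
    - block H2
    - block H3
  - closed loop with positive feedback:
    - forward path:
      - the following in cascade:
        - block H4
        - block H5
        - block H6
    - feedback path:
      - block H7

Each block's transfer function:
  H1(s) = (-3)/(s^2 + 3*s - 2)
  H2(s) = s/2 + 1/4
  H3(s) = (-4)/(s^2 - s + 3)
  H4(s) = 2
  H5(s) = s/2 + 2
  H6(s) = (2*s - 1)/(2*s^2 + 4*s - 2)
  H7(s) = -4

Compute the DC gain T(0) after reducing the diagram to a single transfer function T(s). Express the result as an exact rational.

The answer is -5/18.

Reasoning:
Step 1 - multiply H1, H2, H3 (series), giving (6*s + 3)/(s^4 + 2*s^3 - 2*s^2 + 11*s - 6)
Step 2 - cascade H4, H5, H6, giving (2*s^2 + 7*s - 4)/(2*s^2 + 4*s - 2)
Step 3 - reduce the feedback loop with forward (H4*H5*H6) and return H7, giving (2*s^2 + 7*s - 4)/(10*s^2 + 32*s - 18)
Step 4 - parallel reduction of (H1*H2*H3), [(H4*H5*H6)/(1-(H4*H5*H6)*H7)], giving (2*s^6 + 11*s^5 + 6*s^4 + 60*s^3 + 295*s^2 - 98*s - 30)/(10*s^6 + 52*s^5 + 26*s^4 + 10*s^3 + 328*s^2 - 390*s + 108)
The step-4 result is T(s). Setting s = 0: T(0) = -30/108 = -5/18.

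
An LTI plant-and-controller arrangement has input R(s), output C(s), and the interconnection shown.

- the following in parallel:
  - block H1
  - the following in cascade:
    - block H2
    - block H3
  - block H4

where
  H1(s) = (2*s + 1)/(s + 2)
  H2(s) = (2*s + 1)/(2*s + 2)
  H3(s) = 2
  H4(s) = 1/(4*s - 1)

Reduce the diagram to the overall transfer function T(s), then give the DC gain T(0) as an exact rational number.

Step 1 - series reduction of H2, H3: (2*s + 1)/(s + 1)
Step 2 - add H1, (H2*H3), H4 (parallel): (16*s^3 + 29*s^2 + 7*s - 1)/(4*s^3 + 11*s^2 + 5*s - 2)
DC gain: substitute s = 0 into T(s) from step 2: T(0) = -1/(-2) = 1/2.

Answer: 1/2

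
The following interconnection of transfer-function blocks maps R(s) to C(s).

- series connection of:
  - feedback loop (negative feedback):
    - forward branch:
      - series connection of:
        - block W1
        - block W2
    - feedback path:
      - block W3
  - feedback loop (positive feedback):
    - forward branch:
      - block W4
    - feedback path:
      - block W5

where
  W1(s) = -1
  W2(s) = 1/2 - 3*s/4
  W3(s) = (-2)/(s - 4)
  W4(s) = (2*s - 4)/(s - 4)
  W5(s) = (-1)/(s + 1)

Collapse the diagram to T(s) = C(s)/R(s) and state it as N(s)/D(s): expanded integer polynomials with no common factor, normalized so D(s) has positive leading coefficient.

The answer is (-3*s^4 + 17*s^3 - 16*s^2 - 20*s + 16)/(s^3 + 5*s^2 - 14*s - 48).

Reasoning:
1. reduce the series chain W1, W2 = 3*s/4 - 1/2
2. collapse the loop ((W1*W2) forward, W3 return) = (-3*s^2 + 14*s - 8)/(2*s + 12)
3. apply the feedback formula to W4, W5 = (2*s^2 - 2*s - 4)/(s^2 - s - 8)
4. multiply [(W1*W2)/(1+(W1*W2)*W3)], [W4/(1-W4*W5)] (series): this yields T(s), and no further normalization is needed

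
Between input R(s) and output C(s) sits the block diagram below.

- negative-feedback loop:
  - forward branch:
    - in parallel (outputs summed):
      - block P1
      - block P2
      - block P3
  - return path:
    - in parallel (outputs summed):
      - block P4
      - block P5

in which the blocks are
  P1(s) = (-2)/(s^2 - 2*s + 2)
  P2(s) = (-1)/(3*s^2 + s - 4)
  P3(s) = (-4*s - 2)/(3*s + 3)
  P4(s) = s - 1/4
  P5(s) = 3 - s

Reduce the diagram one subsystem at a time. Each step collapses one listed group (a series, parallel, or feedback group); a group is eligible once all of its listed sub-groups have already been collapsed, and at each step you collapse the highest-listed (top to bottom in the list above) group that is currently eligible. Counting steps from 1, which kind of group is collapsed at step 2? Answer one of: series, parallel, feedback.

Step 1. reduce the parallel group P1, P2, P3
Step 2. reduce the parallel group P4, P5
Step 3. close the feedback loop around (P1+P2+P3), (P4+P5)
The group at step 2 is a parallel group.

Hence the answer: parallel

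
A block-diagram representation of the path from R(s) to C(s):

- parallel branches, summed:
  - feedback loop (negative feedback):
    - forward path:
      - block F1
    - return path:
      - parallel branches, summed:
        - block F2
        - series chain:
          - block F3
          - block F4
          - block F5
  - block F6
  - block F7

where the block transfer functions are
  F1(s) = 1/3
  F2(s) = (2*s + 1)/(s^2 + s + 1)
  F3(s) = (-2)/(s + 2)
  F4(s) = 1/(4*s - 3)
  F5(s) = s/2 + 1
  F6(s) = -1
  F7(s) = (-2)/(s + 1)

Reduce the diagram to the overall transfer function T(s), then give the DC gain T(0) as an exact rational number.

Reducing step by step:

1. series reduction of F3, F4, F5; result (-1)/(4*s - 3)
2. sum the parallel branches F2, (F3*F4*F5); result (7*s^2 - 3*s - 4)/(4*s^3 + s^2 + s - 3)
3. feedback reduction of F1, (F2+(F3*F4*F5)); result (4*s^3 + s^2 + s - 3)/(12*s^3 + 10*s^2 - 13)
4. reduce the parallel group [F1/(1+F1*(F2+(F3*F4*F5)))], F6, F7; result (-8*s^4 - 41*s^3 - 28*s^2 + 11*s + 36)/(12*s^4 + 22*s^3 + 10*s^2 - 13*s - 13)
Evaluating the step-4 result (the overall T(s)) at s = 0 gives T(0) = 36/(-13) = -36/13.

Answer: -36/13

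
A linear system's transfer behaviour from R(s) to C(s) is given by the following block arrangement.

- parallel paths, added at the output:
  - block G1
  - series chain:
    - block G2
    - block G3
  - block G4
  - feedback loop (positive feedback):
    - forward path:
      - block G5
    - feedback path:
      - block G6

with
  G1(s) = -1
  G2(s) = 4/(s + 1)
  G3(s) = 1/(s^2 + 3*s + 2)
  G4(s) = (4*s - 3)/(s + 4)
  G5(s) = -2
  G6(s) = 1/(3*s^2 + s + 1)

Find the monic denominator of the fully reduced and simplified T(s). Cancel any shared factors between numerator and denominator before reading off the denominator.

First reduce the diagram to T(s).

1. multiply G2, G3 (series) -> 4/(s^3 + 4*s^2 + 5*s + 2)
2. collapse the loop (G5 forward, G6 return) -> (-6*s^2 - 2*s - 2)/(3*s^2 + s + 3)
3. add G1, (G2*G3), G4, [G5/(1-G5*G6)] (parallel) -> (3*s^6 - 32*s^5 - 169*s^4 - 263*s^3 - 192*s^2 - 133*s - 10)/(3*s^6 + 25*s^5 + 74*s^4 + 111*s^3 + 109*s^2 + 74*s + 24)
The result of step 3 is T(s) in lowest terms. Its denominator has leading coefficient 3; dividing the denominator through by 3 makes it monic.

Answer: s^6 + 25*s^5/3 + 74*s^4/3 + 37*s^3 + 109*s^2/3 + 74*s/3 + 8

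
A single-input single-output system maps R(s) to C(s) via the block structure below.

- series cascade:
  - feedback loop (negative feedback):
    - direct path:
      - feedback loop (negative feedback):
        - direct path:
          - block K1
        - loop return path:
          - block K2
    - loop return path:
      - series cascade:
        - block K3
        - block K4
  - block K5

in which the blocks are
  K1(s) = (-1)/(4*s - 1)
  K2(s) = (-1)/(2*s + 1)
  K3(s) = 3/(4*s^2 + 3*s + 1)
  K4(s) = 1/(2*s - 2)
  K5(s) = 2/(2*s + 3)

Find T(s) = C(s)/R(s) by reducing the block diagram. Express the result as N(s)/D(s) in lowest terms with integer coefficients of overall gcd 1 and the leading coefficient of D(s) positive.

[1] feedback reduction of K1, K2: (-2*s - 1)/(8*s^2 + 2*s)
[2] combine K3, K4 in series: 3/(8*s^3 - 2*s^2 - 4*s - 2)
[3] close the feedback loop around [K1/(1+K1*K2)], (K3*K4): (-16*s^4 - 4*s^3 + 10*s^2 + 8*s + 2)/(64*s^5 - 36*s^3 - 24*s^2 - 10*s - 3)
[4] multiply [[K1/(1+K1*K2)]/(1+[K1/(1+K1*K2)]*(K3*K4))], K5 (series): this yields T(s), and no further normalization is needed

Answer: (-32*s^4 - 8*s^3 + 20*s^2 + 16*s + 4)/(128*s^6 + 192*s^5 - 72*s^4 - 156*s^3 - 92*s^2 - 36*s - 9)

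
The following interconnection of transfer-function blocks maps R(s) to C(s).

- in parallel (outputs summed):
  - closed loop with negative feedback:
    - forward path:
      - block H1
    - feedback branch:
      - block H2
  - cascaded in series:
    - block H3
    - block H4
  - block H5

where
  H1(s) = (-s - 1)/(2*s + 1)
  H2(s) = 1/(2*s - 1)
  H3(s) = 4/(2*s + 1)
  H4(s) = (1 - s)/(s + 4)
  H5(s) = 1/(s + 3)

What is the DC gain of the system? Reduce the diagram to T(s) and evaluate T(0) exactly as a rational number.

1. feedback reduction of H1, H2 gives (-2*s^2 - s + 1)/(4*s^2 - s - 2)
2. reduce the series chain H3, H4 gives (4 - 4*s)/(2*s^2 + 9*s + 4)
3. reduce the parallel group [H1/(1+H1*H2)], (H3*H4), H5 gives (-4*s^5 - 40*s^4 - 69*s^3 + 27*s^2 + s - 20)/(8*s^5 + 58*s^4 + 105*s^3 - 13*s^2 - 74*s - 24)
That last expression is T(s); at s = 0 only the constant terms survive, so T(0) = -20/(-24) = 5/6.

Hence the answer: 5/6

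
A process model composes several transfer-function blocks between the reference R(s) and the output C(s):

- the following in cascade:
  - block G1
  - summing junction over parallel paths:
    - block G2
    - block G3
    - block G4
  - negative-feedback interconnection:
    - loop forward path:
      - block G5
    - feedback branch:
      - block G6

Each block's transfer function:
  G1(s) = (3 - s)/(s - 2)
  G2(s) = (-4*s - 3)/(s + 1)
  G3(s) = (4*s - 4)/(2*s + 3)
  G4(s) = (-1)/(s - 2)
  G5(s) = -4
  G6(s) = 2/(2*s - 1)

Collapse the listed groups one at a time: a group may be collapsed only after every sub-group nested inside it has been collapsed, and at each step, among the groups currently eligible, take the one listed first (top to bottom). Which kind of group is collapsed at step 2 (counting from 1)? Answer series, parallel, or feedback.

Step 1: sum the parallel branches G2, G3, G4
Step 2: apply the feedback formula to G5, G6
Step 3: multiply G1, (G2+G3+G4), [G5/(1+G5*G6)] (series)
The group at step 2 is a feedback group.

Answer: feedback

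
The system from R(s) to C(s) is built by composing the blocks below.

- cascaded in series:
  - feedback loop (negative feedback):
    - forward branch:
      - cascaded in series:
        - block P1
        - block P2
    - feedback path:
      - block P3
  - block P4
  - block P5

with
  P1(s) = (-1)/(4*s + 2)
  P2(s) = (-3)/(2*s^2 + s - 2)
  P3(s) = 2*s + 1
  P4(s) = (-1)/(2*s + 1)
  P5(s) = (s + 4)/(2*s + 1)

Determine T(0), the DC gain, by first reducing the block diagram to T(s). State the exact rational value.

[1] series reduction of P1, P2: 3/(8*s^3 + 8*s^2 - 6*s - 4)
[2] close the feedback loop around (P1*P2), P3: 3/(8*s^3 + 8*s^2 - 1)
[3] cascade [(P1*P2)/(1+(P1*P2)*P3)], P4, P5: (-3*s - 12)/(32*s^5 + 64*s^4 + 40*s^3 + 4*s^2 - 4*s - 1)
Evaluating the step-3 result (the overall T(s)) at s = 0 gives T(0) = -12/(-1) = 12.

Final answer: 12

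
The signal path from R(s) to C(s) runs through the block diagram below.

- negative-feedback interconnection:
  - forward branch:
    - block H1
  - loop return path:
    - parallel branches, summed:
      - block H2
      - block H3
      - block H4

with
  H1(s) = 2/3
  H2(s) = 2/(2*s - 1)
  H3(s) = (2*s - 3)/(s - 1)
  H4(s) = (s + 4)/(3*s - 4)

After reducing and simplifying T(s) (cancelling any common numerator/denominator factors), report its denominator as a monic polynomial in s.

The answer is s^3 - 109*s^2/46 + 77*s/46 - 6/23.

Reasoning:
Step 1. parallel reduction of H2, H3, H4; result (14*s^3 - 29*s^2 + 16*s)/(6*s^3 - 17*s^2 + 15*s - 4)
Step 2. reduce the feedback loop with forward H1 and return (H2+H3+H4); result (12*s^3 - 34*s^2 + 30*s - 8)/(46*s^3 - 109*s^2 + 77*s - 12)
Step 2 gives the fully reduced T(s), with no common factor left to cancel. The denominator's leading coefficient is 46, so divide each of its coefficients by 46 to get the monic form.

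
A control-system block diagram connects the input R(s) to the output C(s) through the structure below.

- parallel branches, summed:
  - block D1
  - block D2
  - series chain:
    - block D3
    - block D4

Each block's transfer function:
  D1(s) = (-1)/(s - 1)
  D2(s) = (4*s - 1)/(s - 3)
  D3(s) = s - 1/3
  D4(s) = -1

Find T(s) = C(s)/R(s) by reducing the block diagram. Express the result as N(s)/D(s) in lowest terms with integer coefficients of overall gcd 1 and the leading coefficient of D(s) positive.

The answer is (-3*s^3 + 25*s^2 - 31*s + 15)/(3*s^2 - 12*s + 9).

Reasoning:
Step 1 - series reduction of D3, D4 = 1/3 - s
Step 2 - reduce the parallel group D1, D2, (D3*D4); the result is T(s) itself (integer coefficients, no common factor, positive leading denominator coefficient)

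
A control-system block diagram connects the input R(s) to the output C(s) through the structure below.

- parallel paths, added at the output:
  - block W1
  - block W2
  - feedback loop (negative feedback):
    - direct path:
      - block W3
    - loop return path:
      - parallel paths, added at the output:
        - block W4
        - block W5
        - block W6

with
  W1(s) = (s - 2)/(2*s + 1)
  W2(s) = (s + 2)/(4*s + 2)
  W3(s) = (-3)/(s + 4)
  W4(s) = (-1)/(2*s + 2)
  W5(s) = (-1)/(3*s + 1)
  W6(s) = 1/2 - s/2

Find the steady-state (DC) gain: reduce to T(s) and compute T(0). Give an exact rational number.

Answer: -10/7

Working:
[1] parallel reduction of W4, W5, W6 gives (-3*s^3 - s^2 - 2*s - 2)/(6*s^2 + 8*s + 2)
[2] apply the feedback formula to W3, (W4+W5+W6) gives (-18*s^2 - 24*s - 6)/(15*s^3 + 35*s^2 + 40*s + 14)
[3] combine W1, W2, [W3/(1+W3*(W4+W5+W6))] in parallel gives (45*s^4 + 3*s^3 - 82*s^2 - 110*s - 40)/(60*s^4 + 170*s^3 + 230*s^2 + 136*s + 28)
DC gain: substitute s = 0 into T(s) from step 3: T(0) = -40/28 = -10/7.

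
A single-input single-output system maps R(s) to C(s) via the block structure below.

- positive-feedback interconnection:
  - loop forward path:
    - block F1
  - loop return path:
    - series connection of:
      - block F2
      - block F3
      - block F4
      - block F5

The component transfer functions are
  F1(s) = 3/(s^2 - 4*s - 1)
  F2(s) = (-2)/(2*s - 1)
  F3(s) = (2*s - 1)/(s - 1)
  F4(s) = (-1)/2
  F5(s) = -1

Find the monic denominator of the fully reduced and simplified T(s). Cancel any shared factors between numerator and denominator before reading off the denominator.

The answer is s^3 - 5*s^2 + 3*s + 4.

Reasoning:
[1] reduce the series chain F2, F3, F4, F5 gives (-1)/(s - 1)
[2] apply the feedback formula to F1, (F2*F3*F4*F5) gives (3*s - 3)/(s^3 - 5*s^2 + 3*s + 4)
That last expression is T(s), already simplified, and its denominator is already monic.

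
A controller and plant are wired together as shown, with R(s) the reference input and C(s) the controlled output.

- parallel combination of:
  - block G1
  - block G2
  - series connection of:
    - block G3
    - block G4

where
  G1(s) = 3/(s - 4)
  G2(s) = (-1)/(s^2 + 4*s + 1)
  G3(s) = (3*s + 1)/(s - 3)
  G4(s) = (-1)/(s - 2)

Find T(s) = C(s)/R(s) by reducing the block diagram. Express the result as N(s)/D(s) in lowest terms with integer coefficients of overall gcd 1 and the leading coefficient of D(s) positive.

First reduce the diagram to T(s).

Step 1 - reduce the series chain G3, G4: (-3*s - 1)/(s^2 - 5*s + 6)
Step 2 - combine G1, G2, (G3*G4) in parallel, which is the overall transfer function T(s) = C(s)/R(s) in lowest terms

Answer: (-5*s^3 + 15*s^2 + 58*s + 46)/(s^5 - 5*s^4 - 9*s^3 + 71*s^2 - 70*s - 24)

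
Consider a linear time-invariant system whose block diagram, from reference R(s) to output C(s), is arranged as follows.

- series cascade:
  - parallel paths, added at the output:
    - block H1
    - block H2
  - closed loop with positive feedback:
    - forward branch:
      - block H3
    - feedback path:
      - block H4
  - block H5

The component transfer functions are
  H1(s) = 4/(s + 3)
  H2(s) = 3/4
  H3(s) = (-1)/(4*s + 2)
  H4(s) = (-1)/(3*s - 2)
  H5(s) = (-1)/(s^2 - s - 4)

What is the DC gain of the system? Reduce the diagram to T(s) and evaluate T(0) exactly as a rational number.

Step 1 - add H1, H2 (parallel) = (3*s + 25)/(4*s + 12)
Step 2 - close the feedback loop around H3, H4 = (2 - 3*s)/(12*s^2 - 2*s - 5)
Step 3 - multiply (H1+H2), [H3/(1-H3*H4)], H5 (series) = (9*s^2 + 69*s - 50)/(48*s^5 + 88*s^4 - 372*s^3 - 560*s^2 + 236*s + 240)
That last expression is T(s); at s = 0 only the constant terms survive, so T(0) = -50/240 = -5/24.

Final answer: -5/24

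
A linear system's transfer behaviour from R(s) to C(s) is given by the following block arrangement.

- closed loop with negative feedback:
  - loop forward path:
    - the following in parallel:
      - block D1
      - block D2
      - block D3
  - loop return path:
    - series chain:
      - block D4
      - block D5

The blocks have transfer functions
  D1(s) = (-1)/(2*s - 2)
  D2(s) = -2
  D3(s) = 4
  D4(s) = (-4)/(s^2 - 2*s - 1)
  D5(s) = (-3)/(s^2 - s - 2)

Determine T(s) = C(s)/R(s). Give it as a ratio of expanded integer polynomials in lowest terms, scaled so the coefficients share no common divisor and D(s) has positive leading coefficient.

Reducing step by step:

Step 1: sum the parallel branches D1, D2, D3 = (4*s - 5)/(2*s - 2)
Step 2: series reduction of D4, D5 = 12/(s^4 - 3*s^3 - s^2 + 5*s + 2)
Step 3: feedback reduction of (D1+D2+D3), (D4*D5), giving the overall T(s)

Answer: (4*s^5 - 17*s^4 + 11*s^3 + 25*s^2 - 17*s - 10)/(2*s^5 - 8*s^4 + 4*s^3 + 12*s^2 + 42*s - 64)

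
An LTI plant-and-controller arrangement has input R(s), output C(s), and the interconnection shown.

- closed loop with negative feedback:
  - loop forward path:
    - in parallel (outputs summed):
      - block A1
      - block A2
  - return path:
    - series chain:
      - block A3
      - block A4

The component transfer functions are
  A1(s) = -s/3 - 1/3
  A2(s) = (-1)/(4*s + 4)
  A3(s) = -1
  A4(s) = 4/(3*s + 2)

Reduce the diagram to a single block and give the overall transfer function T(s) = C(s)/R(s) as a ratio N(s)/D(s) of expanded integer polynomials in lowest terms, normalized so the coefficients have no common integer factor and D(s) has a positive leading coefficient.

1. combine A1, A2 in parallel -> (-4*s^2 - 8*s - 7)/(12*s + 12)
2. cascade A3, A4 -> (-4)/(3*s + 2)
3. collapse the loop ((A1+A2) forward, (A3*A4) return) - this is the overall T(s), already in the required normalized form

Final answer: (-12*s^3 - 32*s^2 - 37*s - 14)/(52*s^2 + 92*s + 52)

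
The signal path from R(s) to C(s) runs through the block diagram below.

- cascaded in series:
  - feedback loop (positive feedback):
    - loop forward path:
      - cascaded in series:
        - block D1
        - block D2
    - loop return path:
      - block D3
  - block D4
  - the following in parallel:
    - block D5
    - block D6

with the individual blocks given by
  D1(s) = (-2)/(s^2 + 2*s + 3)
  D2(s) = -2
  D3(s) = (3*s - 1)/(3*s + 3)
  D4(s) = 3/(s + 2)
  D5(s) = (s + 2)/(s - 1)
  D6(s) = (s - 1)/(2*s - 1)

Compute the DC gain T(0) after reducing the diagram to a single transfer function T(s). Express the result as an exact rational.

Reducing step by step:

1. reduce the series chain D1, D2; result 4/(s^2 + 2*s + 3)
2. feedback reduction of (D1*D2), D3; result (12*s + 12)/(3*s^3 + 9*s^2 + 3*s + 13)
3. combine D5, D6 in parallel; result (3*s^2 + s - 1)/(2*s^2 - 3*s + 1)
4. combine [(D1*D2)/(1-(D1*D2)*D3)], D4, (D5+D6) in series; result (108*s^3 + 144*s^2 - 36)/(6*s^6 + 21*s^5 - 10*s^3 + 16*s^2 - 59*s + 26)
Evaluating the step-4 result (the overall T(s)) at s = 0 gives T(0) = -36/26 = -18/13.

Answer: -18/13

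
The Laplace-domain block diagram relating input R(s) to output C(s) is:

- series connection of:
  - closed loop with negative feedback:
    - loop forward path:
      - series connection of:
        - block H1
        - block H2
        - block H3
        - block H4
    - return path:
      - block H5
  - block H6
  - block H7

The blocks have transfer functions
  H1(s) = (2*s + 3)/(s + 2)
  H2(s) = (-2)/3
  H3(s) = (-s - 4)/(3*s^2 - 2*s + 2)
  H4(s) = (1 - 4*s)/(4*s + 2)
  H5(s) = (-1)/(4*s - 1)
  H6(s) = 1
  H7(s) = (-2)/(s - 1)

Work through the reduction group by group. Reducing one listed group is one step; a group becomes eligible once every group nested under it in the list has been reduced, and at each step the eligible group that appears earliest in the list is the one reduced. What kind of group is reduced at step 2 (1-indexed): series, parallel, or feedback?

Answer: feedback

Working:
[1] cascade H1, H2, H3, H4
[2] reduce the feedback loop with forward (H1*H2*H3*H4) and return H5
[3] series reduction of [(H1*H2*H3*H4)/(1+(H1*H2*H3*H4)*H5)], H6, H7
So the answer for step 2 is feedback.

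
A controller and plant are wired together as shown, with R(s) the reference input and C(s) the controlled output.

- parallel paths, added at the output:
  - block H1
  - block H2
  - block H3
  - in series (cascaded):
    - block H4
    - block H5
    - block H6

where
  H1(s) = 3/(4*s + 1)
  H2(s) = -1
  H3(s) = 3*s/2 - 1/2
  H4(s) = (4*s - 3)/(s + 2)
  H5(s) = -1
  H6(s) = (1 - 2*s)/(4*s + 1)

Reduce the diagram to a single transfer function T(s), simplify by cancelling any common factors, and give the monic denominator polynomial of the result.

Step 1 - reduce the series chain H4, H5, H6 = (8*s^2 - 10*s + 3)/(4*s^2 + 9*s + 2)
Step 2 - sum the parallel branches H1, H2, H3, (H4*H5*H6) = (12*s^3 + 31*s^2 - 35*s + 12)/(8*s^2 + 18*s + 4)
Step 2 gives the fully reduced T(s), with no common factor left to cancel. The denominator's leading coefficient is 8, so divide each of its coefficients by 8 to get the monic form.

Answer: s^2 + 9*s/4 + 1/2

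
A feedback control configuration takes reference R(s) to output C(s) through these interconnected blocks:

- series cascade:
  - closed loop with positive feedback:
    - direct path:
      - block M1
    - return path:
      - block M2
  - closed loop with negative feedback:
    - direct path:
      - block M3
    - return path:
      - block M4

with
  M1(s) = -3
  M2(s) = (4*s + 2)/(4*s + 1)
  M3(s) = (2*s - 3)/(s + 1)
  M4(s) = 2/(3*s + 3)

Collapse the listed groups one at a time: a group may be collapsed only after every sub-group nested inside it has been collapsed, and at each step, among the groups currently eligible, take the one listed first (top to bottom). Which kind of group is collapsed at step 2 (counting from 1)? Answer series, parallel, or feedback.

The answer is feedback.

Reasoning:
1. apply the feedback formula to M1, M2
2. apply the feedback formula to M3, M4
3. multiply [M1/(1-M1*M2)], [M3/(1+M3*M4)] (series)
Step 2: feedback.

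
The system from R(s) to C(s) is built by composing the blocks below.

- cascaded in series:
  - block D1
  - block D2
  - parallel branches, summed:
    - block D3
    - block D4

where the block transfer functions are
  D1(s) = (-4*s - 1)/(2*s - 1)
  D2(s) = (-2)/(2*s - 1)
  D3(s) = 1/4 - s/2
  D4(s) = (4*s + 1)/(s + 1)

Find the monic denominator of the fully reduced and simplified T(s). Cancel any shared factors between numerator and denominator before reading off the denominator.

First reduce the diagram to T(s).

Step 1 - reduce the parallel group D3, D4 gives (-2*s^2 + 15*s + 5)/(4*s + 4)
Step 2 - cascade D1, D2, (D3+D4) gives (-8*s^3 + 58*s^2 + 35*s + 5)/(8*s^3 - 6*s + 2)
No further cancellation is possible in the step-2 result, so that is T(s). Its denominator becomes monic after dividing by the leading coefficient 8.

Answer: s^3 - 3*s/4 + 1/4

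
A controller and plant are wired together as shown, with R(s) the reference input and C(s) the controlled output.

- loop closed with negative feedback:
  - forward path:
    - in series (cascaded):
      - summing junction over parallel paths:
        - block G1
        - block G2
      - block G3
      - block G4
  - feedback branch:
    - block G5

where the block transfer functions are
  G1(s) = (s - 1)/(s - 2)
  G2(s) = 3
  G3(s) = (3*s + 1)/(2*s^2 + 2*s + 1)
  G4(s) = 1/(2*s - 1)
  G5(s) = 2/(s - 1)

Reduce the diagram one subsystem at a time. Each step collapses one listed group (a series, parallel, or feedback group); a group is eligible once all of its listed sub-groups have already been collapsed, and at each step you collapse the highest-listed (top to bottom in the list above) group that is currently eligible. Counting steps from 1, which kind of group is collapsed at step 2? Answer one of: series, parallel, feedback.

(1) add G1, G2 (parallel)
(2) combine (G1+G2), G3, G4 in series
(3) close the feedback loop around ((G1+G2)*G3*G4), G5
The group at step 2 is a series group.

Hence the answer: series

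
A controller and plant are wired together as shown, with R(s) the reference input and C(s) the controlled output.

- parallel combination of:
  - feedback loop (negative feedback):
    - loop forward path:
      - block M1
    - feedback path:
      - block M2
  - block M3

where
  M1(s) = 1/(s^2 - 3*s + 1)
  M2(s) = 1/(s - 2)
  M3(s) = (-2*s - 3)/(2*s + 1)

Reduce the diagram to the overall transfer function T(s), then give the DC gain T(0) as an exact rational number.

The answer is -1.

Reasoning:
Step 1: close the feedback loop around M1, M2 -> (s - 2)/(s^3 - 5*s^2 + 7*s - 1)
Step 2: sum the parallel branches [M1/(1+M1*M2)], M3 -> (-2*s^4 + 7*s^3 + 3*s^2 - 22*s + 1)/(2*s^4 - 9*s^3 + 9*s^2 + 5*s - 1)
The step-2 result is T(s). Setting s = 0: T(0) = 1/(-1) = -1.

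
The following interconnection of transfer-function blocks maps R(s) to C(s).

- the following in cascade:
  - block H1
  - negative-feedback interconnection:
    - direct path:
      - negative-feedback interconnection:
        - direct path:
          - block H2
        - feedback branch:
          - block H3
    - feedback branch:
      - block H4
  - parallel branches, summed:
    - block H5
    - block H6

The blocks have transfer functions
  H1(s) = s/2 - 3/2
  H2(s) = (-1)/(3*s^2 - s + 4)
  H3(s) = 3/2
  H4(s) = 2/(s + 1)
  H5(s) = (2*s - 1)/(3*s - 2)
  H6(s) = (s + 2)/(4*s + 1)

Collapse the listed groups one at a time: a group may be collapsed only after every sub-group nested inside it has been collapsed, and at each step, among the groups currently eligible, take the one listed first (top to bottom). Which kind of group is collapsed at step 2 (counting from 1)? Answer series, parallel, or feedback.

Answer: feedback

Working:
1. feedback reduction of H2, H3
2. feedback reduction of [H2/(1+H2*H3)], H4
3. reduce the parallel group H5, H6
4. multiply H1, [[H2/(1+H2*H3)]/(1+[H2/(1+H2*H3)]*H4)], (H5+H6) (series)
At step 2 the group reduced is feedback.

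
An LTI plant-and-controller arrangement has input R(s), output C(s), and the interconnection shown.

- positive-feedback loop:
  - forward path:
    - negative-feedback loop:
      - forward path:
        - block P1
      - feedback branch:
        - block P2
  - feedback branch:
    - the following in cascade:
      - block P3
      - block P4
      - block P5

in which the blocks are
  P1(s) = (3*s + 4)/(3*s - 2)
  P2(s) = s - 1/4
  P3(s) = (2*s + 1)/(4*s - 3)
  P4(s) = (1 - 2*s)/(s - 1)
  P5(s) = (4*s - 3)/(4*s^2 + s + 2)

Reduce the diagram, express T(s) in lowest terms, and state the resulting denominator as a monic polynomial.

Reducing step by step:

Step 1. apply the feedback formula to P1, P2 -> (12*s + 16)/(12*s^2 + 25*s - 12)
Step 2. combine P3, P4, P5 in series -> (1 - 4*s^2)/(4*s^3 - 3*s^2 + s - 2)
Step 3. feedback reduction of [P1/(1+P1*P2)], (P3*P4*P5) -> (48*s^4 + 28*s^3 - 36*s^2 - 8*s - 32)/(48*s^5 + 64*s^4 - 63*s^3 + 101*s^2 - 74*s + 8)
T(s) is the step-3 result (common factors already cancelled). Leading coefficient of the denominator: 48. Divide through by 48 for the monic polynomial.

Answer: s^5 + 4*s^4/3 - 21*s^3/16 + 101*s^2/48 - 37*s/24 + 1/6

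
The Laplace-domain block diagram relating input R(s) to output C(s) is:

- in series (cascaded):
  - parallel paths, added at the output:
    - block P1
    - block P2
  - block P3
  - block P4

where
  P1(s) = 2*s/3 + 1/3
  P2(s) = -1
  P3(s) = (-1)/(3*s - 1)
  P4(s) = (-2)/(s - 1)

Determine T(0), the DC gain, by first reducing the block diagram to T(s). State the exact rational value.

1. add P1, P2 (parallel) = 2*s/3 - 2/3
2. combine (P1+P2), P3, P4 in series = 4/(9*s - 3)
DC gain: substitute s = 0 into T(s) from step 2: T(0) = 4/(-3) = -4/3.

Hence the answer: -4/3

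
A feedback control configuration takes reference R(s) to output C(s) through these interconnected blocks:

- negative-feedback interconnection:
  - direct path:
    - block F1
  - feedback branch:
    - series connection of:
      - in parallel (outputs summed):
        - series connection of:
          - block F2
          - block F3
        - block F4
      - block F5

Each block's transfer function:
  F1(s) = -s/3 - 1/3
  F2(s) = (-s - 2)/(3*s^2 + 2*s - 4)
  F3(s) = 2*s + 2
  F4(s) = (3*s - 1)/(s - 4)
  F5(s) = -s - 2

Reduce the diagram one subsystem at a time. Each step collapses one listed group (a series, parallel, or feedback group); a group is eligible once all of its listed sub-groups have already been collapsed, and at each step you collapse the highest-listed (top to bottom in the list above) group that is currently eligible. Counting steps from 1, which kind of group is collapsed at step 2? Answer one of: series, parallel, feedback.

(1) multiply F2, F3 (series)
(2) combine (F2*F3), F4 in parallel
(3) reduce the series chain ((F2*F3)+F4), F5
(4) reduce the feedback loop with forward F1 and return (((F2*F3)+F4)*F5)
Step 2: parallel.

Final answer: parallel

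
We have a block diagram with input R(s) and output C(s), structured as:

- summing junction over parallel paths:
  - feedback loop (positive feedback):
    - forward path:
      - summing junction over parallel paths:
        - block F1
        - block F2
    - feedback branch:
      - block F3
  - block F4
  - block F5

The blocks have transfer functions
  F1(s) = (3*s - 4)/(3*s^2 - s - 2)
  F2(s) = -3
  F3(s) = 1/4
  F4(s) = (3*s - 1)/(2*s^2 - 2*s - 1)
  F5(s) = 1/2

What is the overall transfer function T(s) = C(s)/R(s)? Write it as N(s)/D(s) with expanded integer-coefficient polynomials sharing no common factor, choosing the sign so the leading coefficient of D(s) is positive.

Step 1. add F1, F2 (parallel) = (-9*s^2 + 6*s + 2)/(3*s^2 - s - 2)
Step 2. reduce the feedback loop with forward (F1+F2) and return F3 = (-36*s^2 + 24*s + 8)/(21*s^2 - 10*s - 10)
Step 3. sum the parallel branches [(F1+F2)/(1-(F1+F2)*F3)], F4, F5: this yields T(s), and no further normalization is needed

Hence the answer: (-102*s^4 + 304*s^3 - 115*s^2 - 90*s + 14)/(84*s^4 - 124*s^3 - 42*s^2 + 60*s + 20)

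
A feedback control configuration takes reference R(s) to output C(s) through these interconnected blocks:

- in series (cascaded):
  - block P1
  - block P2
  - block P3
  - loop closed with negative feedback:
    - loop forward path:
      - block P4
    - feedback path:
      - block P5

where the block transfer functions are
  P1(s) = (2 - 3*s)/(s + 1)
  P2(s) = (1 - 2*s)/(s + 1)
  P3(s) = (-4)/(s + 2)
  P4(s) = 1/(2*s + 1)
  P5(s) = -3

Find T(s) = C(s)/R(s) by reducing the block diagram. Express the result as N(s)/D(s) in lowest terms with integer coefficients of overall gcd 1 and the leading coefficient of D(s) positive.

Step 1. feedback reduction of P4, P5 -> 1/(2*s - 2)
Step 2. cascade P1, P2, P3, [P4/(1+P4*P5)]; the result is T(s) itself (integer coefficients, no common factor, positive leading denominator coefficient)

Therefore the answer is (-12*s^2 + 14*s - 4)/(s^4 + 3*s^3 + s^2 - 3*s - 2).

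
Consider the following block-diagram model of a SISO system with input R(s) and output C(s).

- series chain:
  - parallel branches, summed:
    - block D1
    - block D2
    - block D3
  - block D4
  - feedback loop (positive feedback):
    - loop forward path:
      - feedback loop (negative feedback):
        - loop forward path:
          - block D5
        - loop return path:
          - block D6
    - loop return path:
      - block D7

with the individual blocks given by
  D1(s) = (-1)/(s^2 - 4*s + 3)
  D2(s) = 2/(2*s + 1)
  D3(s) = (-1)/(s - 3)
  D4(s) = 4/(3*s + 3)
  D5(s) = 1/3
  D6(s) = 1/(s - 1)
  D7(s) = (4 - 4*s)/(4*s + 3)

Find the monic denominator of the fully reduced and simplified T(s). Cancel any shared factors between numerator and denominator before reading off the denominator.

Reducing step by step:

Step 1 - sum the parallel branches D1, D2, D3 -> (6 - 9*s)/(2*s^3 - 7*s^2 + 2*s + 3)
Step 2 - reduce the feedback loop with forward D5 and return D6 -> (s - 1)/(3*s - 2)
Step 3 - collapse the loop ([D5/(1+D5*D6)] forward, D7 return) -> (4*s^2 - s - 3)/(16*s^2 - 7*s - 2)
Step 4 - reduce the series chain (D1+D2+D3), D4, [[D5/(1+D5*D6)]/(1-[D5/(1+D5*D6)]*D7)] -> (-48*s^2 - 4*s + 24)/(32*s^5 - 62*s^4 - 111*s^3 + 14*s^2 + 37*s + 6)
That last expression is T(s), already simplified. Scaling its denominator by 1/32 (the reciprocal of the leading coefficient) yields the monic denominator.

Answer: s^5 - 31*s^4/16 - 111*s^3/32 + 7*s^2/16 + 37*s/32 + 3/16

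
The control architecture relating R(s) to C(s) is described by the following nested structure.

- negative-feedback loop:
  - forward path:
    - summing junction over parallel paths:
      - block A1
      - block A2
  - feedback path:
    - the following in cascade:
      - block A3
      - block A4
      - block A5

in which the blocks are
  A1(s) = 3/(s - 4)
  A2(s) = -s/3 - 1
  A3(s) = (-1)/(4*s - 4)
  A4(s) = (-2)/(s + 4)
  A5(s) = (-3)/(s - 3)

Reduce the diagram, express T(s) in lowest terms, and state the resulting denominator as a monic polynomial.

1. add A1, A2 (parallel) = (-s^2 + s + 21)/(3*s - 12)
2. combine A3, A4, A5 in series = (-3)/(2*s^3 - 26*s + 24)
3. reduce the feedback loop with forward (A1+A2) and return (A3*A4*A5) = (-2*s^5 + 2*s^4 + 68*s^3 - 50*s^2 - 522*s + 504)/(6*s^4 - 24*s^3 - 75*s^2 + 381*s - 351)
No further cancellation is possible in the step-3 result, so that is T(s). Its denominator becomes monic after dividing by the leading coefficient 6.

Therefore the answer is s^4 - 4*s^3 - 25*s^2/2 + 127*s/2 - 117/2.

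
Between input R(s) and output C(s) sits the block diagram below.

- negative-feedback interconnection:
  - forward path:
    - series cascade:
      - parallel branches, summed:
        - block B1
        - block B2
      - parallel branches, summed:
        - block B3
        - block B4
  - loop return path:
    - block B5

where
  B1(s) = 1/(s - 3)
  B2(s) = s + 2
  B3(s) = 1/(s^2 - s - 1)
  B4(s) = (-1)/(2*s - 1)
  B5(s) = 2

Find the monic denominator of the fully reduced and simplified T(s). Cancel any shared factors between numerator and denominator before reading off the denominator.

Step 1. parallel reduction of B1, B2; result (s^2 - s - 5)/(s - 3)
Step 2. sum the parallel branches B3, B4; result (-s^2 + 3*s)/(2*s^3 - 3*s^2 - s + 1)
Step 3. combine (B1+B2), (B3+B4) in series; result (-s^3 + s^2 + 5*s)/(2*s^3 - 3*s^2 - s + 1)
Step 4. collapse the loop (((B1+B2)*(B3+B4)) forward, B5 return); result (s^3 - s^2 - 5*s)/(s^2 - 9*s - 1)
No further cancellation is possible in the step-4 result, so that is T(s). Its denominator is already monic.

Answer: s^2 - 9*s - 1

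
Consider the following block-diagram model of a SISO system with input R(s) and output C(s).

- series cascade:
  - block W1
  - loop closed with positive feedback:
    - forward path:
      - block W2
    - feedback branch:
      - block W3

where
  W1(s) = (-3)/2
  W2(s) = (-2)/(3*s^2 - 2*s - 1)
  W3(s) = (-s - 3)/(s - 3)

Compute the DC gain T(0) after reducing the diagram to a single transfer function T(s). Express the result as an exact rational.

Reducing step by step:

1. close the feedback loop around W2, W3 -> (6 - 2*s)/(3*s^3 - 11*s^2 + 3*s - 3)
2. series reduction of W1, [W2/(1-W2*W3)] -> (3*s - 9)/(3*s^3 - 11*s^2 + 3*s - 3)
DC gain: substitute s = 0 into T(s) from step 2: T(0) = -9/(-3) = 3.

Answer: 3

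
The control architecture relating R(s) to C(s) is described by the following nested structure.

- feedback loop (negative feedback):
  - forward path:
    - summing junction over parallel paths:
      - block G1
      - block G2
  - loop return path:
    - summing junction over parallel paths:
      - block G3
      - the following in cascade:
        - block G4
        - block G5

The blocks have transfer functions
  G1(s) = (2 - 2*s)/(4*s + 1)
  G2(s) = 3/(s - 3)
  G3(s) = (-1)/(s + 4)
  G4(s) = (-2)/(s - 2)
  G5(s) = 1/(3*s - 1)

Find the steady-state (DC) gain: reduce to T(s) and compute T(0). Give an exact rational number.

Step 1: reduce the parallel group G1, G2 = (-2*s^2 + 20*s - 3)/(4*s^2 - 11*s - 3)
Step 2: reduce the series chain G4, G5 = (-2)/(3*s^2 - 7*s + 2)
Step 3: add G3, (G4*G5) (parallel) = (-3*s^2 + 5*s - 10)/(3*s^3 + 5*s^2 - 26*s + 8)
Step 4: reduce the feedback loop with forward (G1+G2) and return (G3+(G4*G5)) = (-6*s^5 + 50*s^4 + 143*s^3 - 551*s^2 + 238*s - 24)/(12*s^5 - 7*s^4 - 238*s^3 + 432*s^2 - 225*s + 6)
That last expression is T(s); at s = 0 only the constant terms survive, so T(0) = -24/6 = -4.

Hence the answer: -4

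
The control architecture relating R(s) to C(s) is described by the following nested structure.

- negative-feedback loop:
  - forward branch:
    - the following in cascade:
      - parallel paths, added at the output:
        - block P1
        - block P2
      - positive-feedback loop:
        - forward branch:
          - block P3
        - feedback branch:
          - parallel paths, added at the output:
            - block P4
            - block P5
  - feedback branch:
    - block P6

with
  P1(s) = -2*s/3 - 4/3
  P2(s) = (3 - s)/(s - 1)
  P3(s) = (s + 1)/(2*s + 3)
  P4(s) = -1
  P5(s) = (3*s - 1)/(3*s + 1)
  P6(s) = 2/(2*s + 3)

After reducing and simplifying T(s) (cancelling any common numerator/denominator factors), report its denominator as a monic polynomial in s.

Step 1 - sum the parallel branches P1, P2: (-2*s^2 - 5*s + 13)/(3*s - 3)
Step 2 - reduce the parallel group P4, P5: (-2)/(3*s + 1)
Step 3 - close the feedback loop around P3, (P4+P5): (3*s^2 + 4*s + 1)/(6*s^2 + 13*s + 5)
Step 4 - reduce the series chain (P1+P2), [P3/(1-P3*(P4+P5))]: (-6*s^4 - 23*s^3 + 17*s^2 + 47*s + 13)/(18*s^3 + 21*s^2 - 24*s - 15)
Step 5 - close the feedback loop around ((P1+P2)*[P3/(1-P3*(P4+P5))]), P6: (-12*s^5 - 64*s^4 - 35*s^3 + 145*s^2 + 167*s + 39)/(24*s^4 + 50*s^3 + 49*s^2 - 8*s - 19)
The result of step 5 is T(s) in lowest terms. Its denominator has leading coefficient 24; dividing the denominator through by 24 makes it monic.

Answer: s^4 + 25*s^3/12 + 49*s^2/24 - s/3 - 19/24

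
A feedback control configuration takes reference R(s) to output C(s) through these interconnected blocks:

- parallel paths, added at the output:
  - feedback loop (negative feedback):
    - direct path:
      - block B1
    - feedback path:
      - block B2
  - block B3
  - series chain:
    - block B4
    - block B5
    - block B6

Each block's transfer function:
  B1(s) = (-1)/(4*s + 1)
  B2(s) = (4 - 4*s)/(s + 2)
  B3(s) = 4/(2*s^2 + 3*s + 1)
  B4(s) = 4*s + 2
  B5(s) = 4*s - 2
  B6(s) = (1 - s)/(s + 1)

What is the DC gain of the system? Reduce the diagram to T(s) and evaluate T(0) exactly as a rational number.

Answer: 1

Working:
Step 1. close the feedback loop around B1, B2: (-s - 2)/(4*s^2 + 13*s - 2)
Step 2. reduce the series chain B4, B5, B6: (-16*s^3 + 16*s^2 + 4*s - 4)/(s + 1)
Step 3. combine [B1/(1+B1*B2)], B3, (B4*B5*B6) in parallel: (-128*s^6 - 352*s^5 + 368*s^4 + 262*s^3 - 107*s^2 + s - 2)/(8*s^4 + 38*s^3 + 39*s^2 + 7*s - 2)
DC gain: substitute s = 0 into T(s) from step 3: T(0) = -2/(-2) = 1.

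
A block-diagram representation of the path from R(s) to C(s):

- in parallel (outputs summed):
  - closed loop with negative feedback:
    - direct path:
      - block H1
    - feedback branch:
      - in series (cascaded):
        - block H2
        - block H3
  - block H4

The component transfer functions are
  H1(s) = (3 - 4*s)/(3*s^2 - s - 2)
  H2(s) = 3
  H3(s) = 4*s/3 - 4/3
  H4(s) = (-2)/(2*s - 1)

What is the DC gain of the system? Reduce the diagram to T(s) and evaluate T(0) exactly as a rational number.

Answer: 25/14

Working:
1. series reduction of H2, H3 = 4*s - 4
2. feedback reduction of H1, (H2*H3) = (4*s - 3)/(13*s^2 - 27*s + 14)
3. parallel reduction of [H1/(1+H1*(H2*H3))], H4 = (-18*s^2 + 44*s - 25)/(26*s^3 - 67*s^2 + 55*s - 14)
Step 3 gives the overall T(s). Then T(0) = -25/(-14) = 25/14.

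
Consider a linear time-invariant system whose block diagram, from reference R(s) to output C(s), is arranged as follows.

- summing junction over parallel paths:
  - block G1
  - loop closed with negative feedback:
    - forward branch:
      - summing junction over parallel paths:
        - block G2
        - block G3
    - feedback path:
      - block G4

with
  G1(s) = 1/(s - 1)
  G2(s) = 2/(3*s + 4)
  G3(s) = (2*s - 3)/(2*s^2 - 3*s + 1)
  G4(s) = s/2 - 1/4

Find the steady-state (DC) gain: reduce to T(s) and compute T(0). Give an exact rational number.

Step 1: combine G2, G3 in parallel: (10*s^2 - 7*s - 10)/(6*s^3 - s^2 - 9*s + 4)
Step 2: feedback reduction of (G2+G3), G4: (40*s^2 - 28*s - 40)/(44*s^3 - 28*s^2 - 49*s + 26)
Step 3: parallel reduction of G1, [(G2+G3)/(1+(G2+G3)*G4)]: (84*s^3 - 96*s^2 - 61*s + 66)/(44*s^4 - 72*s^3 - 21*s^2 + 75*s - 26)
Evaluating the step-3 result (the overall T(s)) at s = 0 gives T(0) = 66/(-26) = -33/13.

Answer: -33/13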